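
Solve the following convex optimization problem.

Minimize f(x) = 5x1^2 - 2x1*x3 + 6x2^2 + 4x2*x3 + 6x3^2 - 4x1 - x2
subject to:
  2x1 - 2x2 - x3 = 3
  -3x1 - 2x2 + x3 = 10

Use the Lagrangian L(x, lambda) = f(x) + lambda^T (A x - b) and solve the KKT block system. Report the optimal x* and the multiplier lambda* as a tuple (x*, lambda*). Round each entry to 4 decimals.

Form the Lagrangian:
  L(x, lambda) = (1/2) x^T Q x + c^T x + lambda^T (A x - b)
Stationarity (grad_x L = 0): Q x + c + A^T lambda = 0.
Primal feasibility: A x = b.

This gives the KKT block system:
  [ Q   A^T ] [ x     ]   [-c ]
  [ A    0  ] [ lambda ] = [ b ]

Solving the linear system:
  x*      = (-0.9611, -3.0097, 1.0972)
  lambda* = (-6.6572, -9.7067)
  f(x*)   = 61.9466

x* = (-0.9611, -3.0097, 1.0972), lambda* = (-6.6572, -9.7067)


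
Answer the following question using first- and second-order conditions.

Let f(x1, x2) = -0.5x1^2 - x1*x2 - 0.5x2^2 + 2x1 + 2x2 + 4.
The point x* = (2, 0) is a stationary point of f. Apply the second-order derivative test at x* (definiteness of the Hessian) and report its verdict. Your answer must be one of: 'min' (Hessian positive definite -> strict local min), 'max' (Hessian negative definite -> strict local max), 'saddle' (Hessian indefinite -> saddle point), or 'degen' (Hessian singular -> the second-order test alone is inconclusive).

Compute the Hessian H = grad^2 f:
  H = [[-1, -1], [-1, -1]]
Verify stationarity: grad f(x*) = H x* + g = (0, 0).
Eigenvalues of H: -2, 0.
H has a zero eigenvalue (singular; negative semidefinite but not definite), so H is neither positive definite, negative definite, nor indefinite. The second-order test alone is inconclusive -> degen.
(Indeed, f is constant along the null direction of H through x*, so x* is not a strict local extremum.)

degen


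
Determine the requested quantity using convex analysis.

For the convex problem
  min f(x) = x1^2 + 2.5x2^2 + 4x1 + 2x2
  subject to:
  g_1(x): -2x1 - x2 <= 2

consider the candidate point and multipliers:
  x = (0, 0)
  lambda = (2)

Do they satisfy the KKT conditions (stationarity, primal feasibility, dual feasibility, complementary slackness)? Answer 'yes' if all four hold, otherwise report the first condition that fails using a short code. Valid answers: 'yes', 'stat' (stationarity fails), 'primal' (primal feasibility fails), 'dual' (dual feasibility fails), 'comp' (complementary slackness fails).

Gradient of f: grad f(x) = Q x + c = (4, 2)
Constraint values g_i(x) = a_i^T x - b_i:
  g_1((0, 0)) = -2
Stationarity residual: grad f(x) + sum_i lambda_i a_i = (0, 0)
  -> stationarity OK
Primal feasibility (all g_i <= 0): OK
Dual feasibility (all lambda_i >= 0): OK
Complementary slackness (lambda_i * g_i(x) = 0 for all i): FAILS

Verdict: the first failing condition is complementary_slackness -> comp.

comp


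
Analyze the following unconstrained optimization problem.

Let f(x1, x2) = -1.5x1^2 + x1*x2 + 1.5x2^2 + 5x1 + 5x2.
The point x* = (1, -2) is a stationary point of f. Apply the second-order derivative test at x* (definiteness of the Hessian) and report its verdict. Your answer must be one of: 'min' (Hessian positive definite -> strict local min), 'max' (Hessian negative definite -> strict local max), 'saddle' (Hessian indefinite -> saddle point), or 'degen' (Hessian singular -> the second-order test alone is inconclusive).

Compute the Hessian H = grad^2 f:
  H = [[-3, 1], [1, 3]]
Verify stationarity: grad f(x*) = H x* + g = (0, 0).
Eigenvalues of H: -3.1623, 3.1623.
Eigenvalues have mixed signs, so H is indefinite -> x* is a saddle point.

saddle


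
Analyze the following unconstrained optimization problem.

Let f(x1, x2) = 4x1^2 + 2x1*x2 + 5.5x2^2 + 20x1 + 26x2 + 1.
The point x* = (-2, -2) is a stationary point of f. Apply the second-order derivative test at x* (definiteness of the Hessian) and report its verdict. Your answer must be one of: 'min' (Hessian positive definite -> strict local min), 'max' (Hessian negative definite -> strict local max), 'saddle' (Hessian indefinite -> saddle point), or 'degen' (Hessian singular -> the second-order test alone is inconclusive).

Compute the Hessian H = grad^2 f:
  H = [[8, 2], [2, 11]]
Verify stationarity: grad f(x*) = H x* + g = (0, 0).
Eigenvalues of H: 7, 12.
Both eigenvalues > 0, so H is positive definite -> x* is a strict local min.

min


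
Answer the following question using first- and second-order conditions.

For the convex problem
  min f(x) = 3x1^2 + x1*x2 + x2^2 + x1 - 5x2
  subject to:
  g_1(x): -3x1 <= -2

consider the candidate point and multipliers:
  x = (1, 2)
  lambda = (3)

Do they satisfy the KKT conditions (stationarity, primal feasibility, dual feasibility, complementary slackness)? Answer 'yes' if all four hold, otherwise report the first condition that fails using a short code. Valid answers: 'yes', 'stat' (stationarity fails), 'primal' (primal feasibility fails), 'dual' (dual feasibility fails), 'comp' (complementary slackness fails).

Gradient of f: grad f(x) = Q x + c = (9, 0)
Constraint values g_i(x) = a_i^T x - b_i:
  g_1((1, 2)) = -1
Stationarity residual: grad f(x) + sum_i lambda_i a_i = (0, 0)
  -> stationarity OK
Primal feasibility (all g_i <= 0): OK
Dual feasibility (all lambda_i >= 0): OK
Complementary slackness (lambda_i * g_i(x) = 0 for all i): FAILS

Verdict: the first failing condition is complementary_slackness -> comp.

comp


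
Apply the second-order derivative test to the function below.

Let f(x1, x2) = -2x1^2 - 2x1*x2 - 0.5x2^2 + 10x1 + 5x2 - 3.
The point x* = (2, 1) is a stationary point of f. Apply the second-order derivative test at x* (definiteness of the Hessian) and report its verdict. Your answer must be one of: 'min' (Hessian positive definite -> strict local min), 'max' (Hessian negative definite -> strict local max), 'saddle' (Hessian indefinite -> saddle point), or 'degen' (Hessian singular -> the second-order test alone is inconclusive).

Compute the Hessian H = grad^2 f:
  H = [[-4, -2], [-2, -1]]
Verify stationarity: grad f(x*) = H x* + g = (0, 0).
Eigenvalues of H: -5, 0.
H has a zero eigenvalue (singular; negative semidefinite but not definite), so H is neither positive definite, negative definite, nor indefinite. The second-order test alone is inconclusive -> degen.
(Indeed, f is constant along the null direction of H through x*, so x* is not a strict local extremum.)

degen


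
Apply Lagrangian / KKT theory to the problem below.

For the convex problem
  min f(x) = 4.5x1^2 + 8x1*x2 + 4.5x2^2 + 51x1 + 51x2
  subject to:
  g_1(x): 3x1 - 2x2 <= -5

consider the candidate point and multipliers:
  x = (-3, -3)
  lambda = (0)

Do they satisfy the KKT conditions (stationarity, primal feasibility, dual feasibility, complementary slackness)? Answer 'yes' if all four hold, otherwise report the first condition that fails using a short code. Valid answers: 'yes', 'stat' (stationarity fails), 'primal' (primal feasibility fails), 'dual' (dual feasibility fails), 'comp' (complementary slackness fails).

Gradient of f: grad f(x) = Q x + c = (0, 0)
Constraint values g_i(x) = a_i^T x - b_i:
  g_1((-3, -3)) = 2
Stationarity residual: grad f(x) + sum_i lambda_i a_i = (0, 0)
  -> stationarity OK
Primal feasibility (all g_i <= 0): FAILS
Dual feasibility (all lambda_i >= 0): OK
Complementary slackness (lambda_i * g_i(x) = 0 for all i): OK

Verdict: the first failing condition is primal_feasibility -> primal.

primal


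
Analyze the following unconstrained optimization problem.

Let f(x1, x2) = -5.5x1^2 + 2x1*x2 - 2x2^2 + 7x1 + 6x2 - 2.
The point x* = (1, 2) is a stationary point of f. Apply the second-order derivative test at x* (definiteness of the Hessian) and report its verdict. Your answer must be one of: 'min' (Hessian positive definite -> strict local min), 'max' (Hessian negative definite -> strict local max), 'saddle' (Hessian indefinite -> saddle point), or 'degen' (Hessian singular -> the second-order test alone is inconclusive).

Compute the Hessian H = grad^2 f:
  H = [[-11, 2], [2, -4]]
Verify stationarity: grad f(x*) = H x* + g = (0, 0).
Eigenvalues of H: -11.5311, -3.4689.
Both eigenvalues < 0, so H is negative definite -> x* is a strict local max.

max


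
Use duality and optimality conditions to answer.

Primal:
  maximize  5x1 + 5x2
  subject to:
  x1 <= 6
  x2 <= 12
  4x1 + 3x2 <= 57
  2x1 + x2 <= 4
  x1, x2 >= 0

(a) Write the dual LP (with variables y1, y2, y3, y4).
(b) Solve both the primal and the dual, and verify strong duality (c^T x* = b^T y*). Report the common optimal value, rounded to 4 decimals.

The standard primal-dual pair for 'max c^T x s.t. A x <= b, x >= 0' is:
  Dual:  min b^T y  s.t.  A^T y >= c,  y >= 0.

So the dual LP is:
  minimize  6y1 + 12y2 + 57y3 + 4y4
  subject to:
    y1 + 4y3 + 2y4 >= 5
    y2 + 3y3 + y4 >= 5
    y1, y2, y3, y4 >= 0

Solving the primal: x* = (0, 4).
  primal value c^T x* = 20.
Solving the dual: y* = (0, 0, 0, 5).
  dual value b^T y* = 20.
Strong duality: c^T x* = b^T y*. Confirmed.

20


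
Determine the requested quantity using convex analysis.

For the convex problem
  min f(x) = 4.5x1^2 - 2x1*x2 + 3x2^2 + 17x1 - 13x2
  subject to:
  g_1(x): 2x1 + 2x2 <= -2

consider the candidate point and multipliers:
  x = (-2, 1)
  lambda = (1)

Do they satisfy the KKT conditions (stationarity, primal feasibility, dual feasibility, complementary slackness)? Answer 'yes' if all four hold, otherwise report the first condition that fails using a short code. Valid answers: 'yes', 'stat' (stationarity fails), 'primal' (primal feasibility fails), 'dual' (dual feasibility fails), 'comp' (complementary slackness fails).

Gradient of f: grad f(x) = Q x + c = (-3, -3)
Constraint values g_i(x) = a_i^T x - b_i:
  g_1((-2, 1)) = 0
Stationarity residual: grad f(x) + sum_i lambda_i a_i = (-1, -1)
  -> stationarity FAILS
Primal feasibility (all g_i <= 0): OK
Dual feasibility (all lambda_i >= 0): OK
Complementary slackness (lambda_i * g_i(x) = 0 for all i): OK

Verdict: the first failing condition is stationarity -> stat.

stat


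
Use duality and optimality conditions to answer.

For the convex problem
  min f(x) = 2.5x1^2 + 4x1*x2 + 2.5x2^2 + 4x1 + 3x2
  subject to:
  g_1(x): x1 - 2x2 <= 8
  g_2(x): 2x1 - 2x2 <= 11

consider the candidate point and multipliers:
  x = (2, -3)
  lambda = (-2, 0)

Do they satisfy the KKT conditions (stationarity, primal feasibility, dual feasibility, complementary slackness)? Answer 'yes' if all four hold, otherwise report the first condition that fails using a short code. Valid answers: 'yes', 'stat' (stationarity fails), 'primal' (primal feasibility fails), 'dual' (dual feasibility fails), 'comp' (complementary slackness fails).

Gradient of f: grad f(x) = Q x + c = (2, -4)
Constraint values g_i(x) = a_i^T x - b_i:
  g_1((2, -3)) = 0
  g_2((2, -3)) = -1
Stationarity residual: grad f(x) + sum_i lambda_i a_i = (0, 0)
  -> stationarity OK
Primal feasibility (all g_i <= 0): OK
Dual feasibility (all lambda_i >= 0): FAILS
Complementary slackness (lambda_i * g_i(x) = 0 for all i): OK

Verdict: the first failing condition is dual_feasibility -> dual.

dual


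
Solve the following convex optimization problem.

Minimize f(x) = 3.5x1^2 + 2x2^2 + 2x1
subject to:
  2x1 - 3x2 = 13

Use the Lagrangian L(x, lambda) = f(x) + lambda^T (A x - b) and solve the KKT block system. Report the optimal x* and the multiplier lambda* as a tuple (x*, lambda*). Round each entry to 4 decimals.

Form the Lagrangian:
  L(x, lambda) = (1/2) x^T Q x + c^T x + lambda^T (A x - b)
Stationarity (grad_x L = 0): Q x + c + A^T lambda = 0.
Primal feasibility: A x = b.

This gives the KKT block system:
  [ Q   A^T ] [ x     ]   [-c ]
  [ A    0  ] [ lambda ] = [ b ]

Solving the linear system:
  x*      = (1.0886, -3.6076)
  lambda* = (-4.8101)
  f(x*)   = 32.3544

x* = (1.0886, -3.6076), lambda* = (-4.8101)


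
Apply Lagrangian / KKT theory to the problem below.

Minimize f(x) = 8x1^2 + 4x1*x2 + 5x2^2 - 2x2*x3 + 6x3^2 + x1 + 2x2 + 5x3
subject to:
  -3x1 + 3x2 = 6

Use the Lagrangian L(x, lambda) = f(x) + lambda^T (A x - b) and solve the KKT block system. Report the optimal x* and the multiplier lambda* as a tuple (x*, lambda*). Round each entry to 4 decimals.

Form the Lagrangian:
  L(x, lambda) = (1/2) x^T Q x + c^T x + lambda^T (A x - b)
Stationarity (grad_x L = 0): Q x + c + A^T lambda = 0.
Primal feasibility: A x = b.

This gives the KKT block system:
  [ Q   A^T ] [ x     ]   [-c ]
  [ A    0  ] [ lambda ] = [ b ]

Solving the linear system:
  x*      = (-0.9257, 1.0743, -0.2376)
  lambda* = (-3.1716)
  f(x*)   = 9.5322

x* = (-0.9257, 1.0743, -0.2376), lambda* = (-3.1716)


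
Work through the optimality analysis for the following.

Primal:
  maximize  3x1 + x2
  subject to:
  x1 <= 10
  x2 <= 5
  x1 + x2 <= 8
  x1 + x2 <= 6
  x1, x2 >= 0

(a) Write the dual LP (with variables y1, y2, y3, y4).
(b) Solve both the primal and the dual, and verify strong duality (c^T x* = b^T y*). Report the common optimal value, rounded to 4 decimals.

The standard primal-dual pair for 'max c^T x s.t. A x <= b, x >= 0' is:
  Dual:  min b^T y  s.t.  A^T y >= c,  y >= 0.

So the dual LP is:
  minimize  10y1 + 5y2 + 8y3 + 6y4
  subject to:
    y1 + y3 + y4 >= 3
    y2 + y3 + y4 >= 1
    y1, y2, y3, y4 >= 0

Solving the primal: x* = (6, 0).
  primal value c^T x* = 18.
Solving the dual: y* = (0, 0, 0, 3).
  dual value b^T y* = 18.
Strong duality: c^T x* = b^T y*. Confirmed.

18


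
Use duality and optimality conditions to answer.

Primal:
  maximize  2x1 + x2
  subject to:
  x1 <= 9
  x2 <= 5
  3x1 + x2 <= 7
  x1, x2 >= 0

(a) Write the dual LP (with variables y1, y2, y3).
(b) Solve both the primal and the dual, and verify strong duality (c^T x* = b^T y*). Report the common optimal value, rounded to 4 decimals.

The standard primal-dual pair for 'max c^T x s.t. A x <= b, x >= 0' is:
  Dual:  min b^T y  s.t.  A^T y >= c,  y >= 0.

So the dual LP is:
  minimize  9y1 + 5y2 + 7y3
  subject to:
    y1 + 3y3 >= 2
    y2 + y3 >= 1
    y1, y2, y3 >= 0

Solving the primal: x* = (0.6667, 5).
  primal value c^T x* = 6.3333.
Solving the dual: y* = (0, 0.3333, 0.6667).
  dual value b^T y* = 6.3333.
Strong duality: c^T x* = b^T y*. Confirmed.

6.3333


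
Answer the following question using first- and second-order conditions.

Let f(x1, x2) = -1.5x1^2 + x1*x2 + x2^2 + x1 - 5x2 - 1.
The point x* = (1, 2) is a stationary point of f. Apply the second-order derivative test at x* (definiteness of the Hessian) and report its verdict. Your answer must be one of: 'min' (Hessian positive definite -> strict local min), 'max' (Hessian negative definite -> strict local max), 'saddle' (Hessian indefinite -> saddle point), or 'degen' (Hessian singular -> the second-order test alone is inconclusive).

Compute the Hessian H = grad^2 f:
  H = [[-3, 1], [1, 2]]
Verify stationarity: grad f(x*) = H x* + g = (0, 0).
Eigenvalues of H: -3.1926, 2.1926.
Eigenvalues have mixed signs, so H is indefinite -> x* is a saddle point.

saddle


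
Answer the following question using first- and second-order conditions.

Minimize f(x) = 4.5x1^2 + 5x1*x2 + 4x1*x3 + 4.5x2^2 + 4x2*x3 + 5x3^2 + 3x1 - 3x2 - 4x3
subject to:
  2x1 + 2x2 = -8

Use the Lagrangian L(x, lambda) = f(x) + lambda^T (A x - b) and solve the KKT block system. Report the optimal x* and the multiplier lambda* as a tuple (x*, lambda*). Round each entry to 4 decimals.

Form the Lagrangian:
  L(x, lambda) = (1/2) x^T Q x + c^T x + lambda^T (A x - b)
Stationarity (grad_x L = 0): Q x + c + A^T lambda = 0.
Primal feasibility: A x = b.

This gives the KKT block system:
  [ Q   A^T ] [ x     ]   [-c ]
  [ A    0  ] [ lambda ] = [ b ]

Solving the linear system:
  x*      = (-2.75, -1.25, 2)
  lambda* = (10)
  f(x*)   = 33.75

x* = (-2.75, -1.25, 2), lambda* = (10)


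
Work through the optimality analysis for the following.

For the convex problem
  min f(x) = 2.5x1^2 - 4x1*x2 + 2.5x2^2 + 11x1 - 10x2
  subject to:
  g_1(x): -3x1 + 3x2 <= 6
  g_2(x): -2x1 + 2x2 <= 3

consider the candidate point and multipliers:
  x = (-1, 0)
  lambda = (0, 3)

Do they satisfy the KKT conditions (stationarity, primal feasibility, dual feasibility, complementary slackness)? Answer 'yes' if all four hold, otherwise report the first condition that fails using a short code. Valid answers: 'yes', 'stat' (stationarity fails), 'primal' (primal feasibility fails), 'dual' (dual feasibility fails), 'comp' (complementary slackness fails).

Gradient of f: grad f(x) = Q x + c = (6, -6)
Constraint values g_i(x) = a_i^T x - b_i:
  g_1((-1, 0)) = -3
  g_2((-1, 0)) = -1
Stationarity residual: grad f(x) + sum_i lambda_i a_i = (0, 0)
  -> stationarity OK
Primal feasibility (all g_i <= 0): OK
Dual feasibility (all lambda_i >= 0): OK
Complementary slackness (lambda_i * g_i(x) = 0 for all i): FAILS

Verdict: the first failing condition is complementary_slackness -> comp.

comp


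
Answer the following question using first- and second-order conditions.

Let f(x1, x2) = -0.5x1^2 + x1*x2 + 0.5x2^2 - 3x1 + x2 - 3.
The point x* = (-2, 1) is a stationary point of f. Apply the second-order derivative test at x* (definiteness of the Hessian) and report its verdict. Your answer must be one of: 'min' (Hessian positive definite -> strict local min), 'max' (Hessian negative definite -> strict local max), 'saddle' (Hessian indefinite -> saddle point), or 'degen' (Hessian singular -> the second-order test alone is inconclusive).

Compute the Hessian H = grad^2 f:
  H = [[-1, 1], [1, 1]]
Verify stationarity: grad f(x*) = H x* + g = (0, 0).
Eigenvalues of H: -1.4142, 1.4142.
Eigenvalues have mixed signs, so H is indefinite -> x* is a saddle point.

saddle


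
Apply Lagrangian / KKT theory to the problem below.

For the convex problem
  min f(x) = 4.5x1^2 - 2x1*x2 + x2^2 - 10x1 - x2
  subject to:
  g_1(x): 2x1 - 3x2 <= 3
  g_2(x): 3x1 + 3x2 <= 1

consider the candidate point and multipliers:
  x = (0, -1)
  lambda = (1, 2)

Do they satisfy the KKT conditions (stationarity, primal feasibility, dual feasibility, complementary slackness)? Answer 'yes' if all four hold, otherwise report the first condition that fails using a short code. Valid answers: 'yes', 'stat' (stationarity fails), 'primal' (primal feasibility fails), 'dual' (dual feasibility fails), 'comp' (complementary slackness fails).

Gradient of f: grad f(x) = Q x + c = (-8, -3)
Constraint values g_i(x) = a_i^T x - b_i:
  g_1((0, -1)) = 0
  g_2((0, -1)) = -4
Stationarity residual: grad f(x) + sum_i lambda_i a_i = (0, 0)
  -> stationarity OK
Primal feasibility (all g_i <= 0): OK
Dual feasibility (all lambda_i >= 0): OK
Complementary slackness (lambda_i * g_i(x) = 0 for all i): FAILS

Verdict: the first failing condition is complementary_slackness -> comp.

comp


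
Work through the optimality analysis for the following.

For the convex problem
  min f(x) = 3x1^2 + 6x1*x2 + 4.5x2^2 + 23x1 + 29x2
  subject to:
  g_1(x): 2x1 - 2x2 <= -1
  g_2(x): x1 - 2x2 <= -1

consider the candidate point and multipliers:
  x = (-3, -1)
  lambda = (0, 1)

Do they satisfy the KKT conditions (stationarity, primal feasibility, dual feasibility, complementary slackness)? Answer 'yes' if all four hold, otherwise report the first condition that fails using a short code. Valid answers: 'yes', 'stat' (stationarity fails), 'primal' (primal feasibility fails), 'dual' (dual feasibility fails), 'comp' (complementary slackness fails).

Gradient of f: grad f(x) = Q x + c = (-1, 2)
Constraint values g_i(x) = a_i^T x - b_i:
  g_1((-3, -1)) = -3
  g_2((-3, -1)) = 0
Stationarity residual: grad f(x) + sum_i lambda_i a_i = (0, 0)
  -> stationarity OK
Primal feasibility (all g_i <= 0): OK
Dual feasibility (all lambda_i >= 0): OK
Complementary slackness (lambda_i * g_i(x) = 0 for all i): OK

Verdict: yes, KKT holds.

yes


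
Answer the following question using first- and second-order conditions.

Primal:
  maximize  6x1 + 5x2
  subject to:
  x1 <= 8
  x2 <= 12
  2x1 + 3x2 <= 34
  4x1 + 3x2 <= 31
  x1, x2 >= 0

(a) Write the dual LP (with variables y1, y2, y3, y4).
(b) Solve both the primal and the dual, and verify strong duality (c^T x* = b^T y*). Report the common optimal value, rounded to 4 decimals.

The standard primal-dual pair for 'max c^T x s.t. A x <= b, x >= 0' is:
  Dual:  min b^T y  s.t.  A^T y >= c,  y >= 0.

So the dual LP is:
  minimize  8y1 + 12y2 + 34y3 + 31y4
  subject to:
    y1 + 2y3 + 4y4 >= 6
    y2 + 3y3 + 3y4 >= 5
    y1, y2, y3, y4 >= 0

Solving the primal: x* = (0, 10.3333).
  primal value c^T x* = 51.6667.
Solving the dual: y* = (0, 0, 0, 1.6667).
  dual value b^T y* = 51.6667.
Strong duality: c^T x* = b^T y*. Confirmed.

51.6667


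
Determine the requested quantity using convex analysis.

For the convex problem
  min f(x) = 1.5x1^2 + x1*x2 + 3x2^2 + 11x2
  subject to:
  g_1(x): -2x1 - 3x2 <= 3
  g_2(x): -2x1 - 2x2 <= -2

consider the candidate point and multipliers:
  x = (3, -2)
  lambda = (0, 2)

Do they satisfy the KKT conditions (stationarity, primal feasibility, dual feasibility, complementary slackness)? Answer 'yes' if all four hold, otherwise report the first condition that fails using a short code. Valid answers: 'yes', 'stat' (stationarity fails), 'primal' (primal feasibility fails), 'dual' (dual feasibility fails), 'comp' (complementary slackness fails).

Gradient of f: grad f(x) = Q x + c = (7, 2)
Constraint values g_i(x) = a_i^T x - b_i:
  g_1((3, -2)) = -3
  g_2((3, -2)) = 0
Stationarity residual: grad f(x) + sum_i lambda_i a_i = (3, -2)
  -> stationarity FAILS
Primal feasibility (all g_i <= 0): OK
Dual feasibility (all lambda_i >= 0): OK
Complementary slackness (lambda_i * g_i(x) = 0 for all i): OK

Verdict: the first failing condition is stationarity -> stat.

stat


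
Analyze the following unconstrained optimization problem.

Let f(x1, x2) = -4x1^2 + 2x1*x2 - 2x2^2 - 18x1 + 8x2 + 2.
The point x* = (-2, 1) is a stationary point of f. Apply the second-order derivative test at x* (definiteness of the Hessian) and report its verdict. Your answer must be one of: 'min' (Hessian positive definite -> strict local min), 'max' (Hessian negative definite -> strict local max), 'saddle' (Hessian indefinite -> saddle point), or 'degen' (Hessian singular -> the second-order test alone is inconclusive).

Compute the Hessian H = grad^2 f:
  H = [[-8, 2], [2, -4]]
Verify stationarity: grad f(x*) = H x* + g = (0, 0).
Eigenvalues of H: -8.8284, -3.1716.
Both eigenvalues < 0, so H is negative definite -> x* is a strict local max.

max


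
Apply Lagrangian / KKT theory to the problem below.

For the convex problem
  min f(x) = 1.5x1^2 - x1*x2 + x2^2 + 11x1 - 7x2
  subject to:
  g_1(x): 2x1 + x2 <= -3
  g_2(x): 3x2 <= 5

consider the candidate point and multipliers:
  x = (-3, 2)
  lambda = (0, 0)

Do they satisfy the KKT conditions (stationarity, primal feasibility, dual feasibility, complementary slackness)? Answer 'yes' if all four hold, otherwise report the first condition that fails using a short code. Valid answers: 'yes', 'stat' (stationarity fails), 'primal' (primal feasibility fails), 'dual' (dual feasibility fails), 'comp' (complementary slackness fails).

Gradient of f: grad f(x) = Q x + c = (0, 0)
Constraint values g_i(x) = a_i^T x - b_i:
  g_1((-3, 2)) = -1
  g_2((-3, 2)) = 1
Stationarity residual: grad f(x) + sum_i lambda_i a_i = (0, 0)
  -> stationarity OK
Primal feasibility (all g_i <= 0): FAILS
Dual feasibility (all lambda_i >= 0): OK
Complementary slackness (lambda_i * g_i(x) = 0 for all i): OK

Verdict: the first failing condition is primal_feasibility -> primal.

primal


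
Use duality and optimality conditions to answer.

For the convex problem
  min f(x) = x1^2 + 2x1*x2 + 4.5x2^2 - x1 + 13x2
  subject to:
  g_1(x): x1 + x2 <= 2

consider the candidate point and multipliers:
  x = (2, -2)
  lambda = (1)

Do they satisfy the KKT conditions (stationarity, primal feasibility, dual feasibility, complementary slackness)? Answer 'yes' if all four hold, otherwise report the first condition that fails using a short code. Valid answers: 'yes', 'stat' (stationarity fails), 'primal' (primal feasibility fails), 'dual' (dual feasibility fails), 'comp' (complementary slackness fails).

Gradient of f: grad f(x) = Q x + c = (-1, -1)
Constraint values g_i(x) = a_i^T x - b_i:
  g_1((2, -2)) = -2
Stationarity residual: grad f(x) + sum_i lambda_i a_i = (0, 0)
  -> stationarity OK
Primal feasibility (all g_i <= 0): OK
Dual feasibility (all lambda_i >= 0): OK
Complementary slackness (lambda_i * g_i(x) = 0 for all i): FAILS

Verdict: the first failing condition is complementary_slackness -> comp.

comp


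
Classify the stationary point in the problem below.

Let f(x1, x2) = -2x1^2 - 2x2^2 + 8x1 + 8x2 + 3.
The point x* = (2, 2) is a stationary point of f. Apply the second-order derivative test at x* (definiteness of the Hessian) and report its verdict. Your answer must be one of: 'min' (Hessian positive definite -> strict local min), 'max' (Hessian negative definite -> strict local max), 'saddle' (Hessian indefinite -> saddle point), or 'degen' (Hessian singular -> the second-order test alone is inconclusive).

Compute the Hessian H = grad^2 f:
  H = [[-4, 0], [0, -4]]
Verify stationarity: grad f(x*) = H x* + g = (0, 0).
Eigenvalues of H: -4, -4.
Both eigenvalues < 0, so H is negative definite -> x* is a strict local max.

max


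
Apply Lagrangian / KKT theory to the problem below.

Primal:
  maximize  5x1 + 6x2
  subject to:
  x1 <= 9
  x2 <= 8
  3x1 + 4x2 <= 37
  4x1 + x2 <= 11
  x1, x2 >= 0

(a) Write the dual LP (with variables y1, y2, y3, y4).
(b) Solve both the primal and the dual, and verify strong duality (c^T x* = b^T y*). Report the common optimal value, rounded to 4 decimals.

The standard primal-dual pair for 'max c^T x s.t. A x <= b, x >= 0' is:
  Dual:  min b^T y  s.t.  A^T y >= c,  y >= 0.

So the dual LP is:
  minimize  9y1 + 8y2 + 37y3 + 11y4
  subject to:
    y1 + 3y3 + 4y4 >= 5
    y2 + 4y3 + y4 >= 6
    y1, y2, y3, y4 >= 0

Solving the primal: x* = (0.75, 8).
  primal value c^T x* = 51.75.
Solving the dual: y* = (0, 4.75, 0, 1.25).
  dual value b^T y* = 51.75.
Strong duality: c^T x* = b^T y*. Confirmed.

51.75


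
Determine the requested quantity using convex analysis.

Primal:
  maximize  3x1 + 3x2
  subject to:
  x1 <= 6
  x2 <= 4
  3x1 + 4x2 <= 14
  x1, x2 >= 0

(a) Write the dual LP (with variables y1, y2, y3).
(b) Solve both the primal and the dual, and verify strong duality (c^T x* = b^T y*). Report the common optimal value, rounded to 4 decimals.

The standard primal-dual pair for 'max c^T x s.t. A x <= b, x >= 0' is:
  Dual:  min b^T y  s.t.  A^T y >= c,  y >= 0.

So the dual LP is:
  minimize  6y1 + 4y2 + 14y3
  subject to:
    y1 + 3y3 >= 3
    y2 + 4y3 >= 3
    y1, y2, y3 >= 0

Solving the primal: x* = (4.6667, 0).
  primal value c^T x* = 14.
Solving the dual: y* = (0, 0, 1).
  dual value b^T y* = 14.
Strong duality: c^T x* = b^T y*. Confirmed.

14


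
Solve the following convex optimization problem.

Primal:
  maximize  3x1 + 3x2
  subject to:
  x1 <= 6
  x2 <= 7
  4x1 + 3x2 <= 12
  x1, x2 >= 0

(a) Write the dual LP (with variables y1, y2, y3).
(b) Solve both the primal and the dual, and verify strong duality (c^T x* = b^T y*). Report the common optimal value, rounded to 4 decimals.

The standard primal-dual pair for 'max c^T x s.t. A x <= b, x >= 0' is:
  Dual:  min b^T y  s.t.  A^T y >= c,  y >= 0.

So the dual LP is:
  minimize  6y1 + 7y2 + 12y3
  subject to:
    y1 + 4y3 >= 3
    y2 + 3y3 >= 3
    y1, y2, y3 >= 0

Solving the primal: x* = (0, 4).
  primal value c^T x* = 12.
Solving the dual: y* = (0, 0, 1).
  dual value b^T y* = 12.
Strong duality: c^T x* = b^T y*. Confirmed.

12


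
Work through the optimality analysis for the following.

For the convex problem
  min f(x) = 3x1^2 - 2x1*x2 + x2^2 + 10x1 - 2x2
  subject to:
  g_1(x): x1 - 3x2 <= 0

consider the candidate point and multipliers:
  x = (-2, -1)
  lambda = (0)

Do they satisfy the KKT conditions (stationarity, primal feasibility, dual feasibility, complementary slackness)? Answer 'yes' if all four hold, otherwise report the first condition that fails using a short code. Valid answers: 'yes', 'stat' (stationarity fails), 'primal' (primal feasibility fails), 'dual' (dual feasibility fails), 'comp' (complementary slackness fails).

Gradient of f: grad f(x) = Q x + c = (0, 0)
Constraint values g_i(x) = a_i^T x - b_i:
  g_1((-2, -1)) = 1
Stationarity residual: grad f(x) + sum_i lambda_i a_i = (0, 0)
  -> stationarity OK
Primal feasibility (all g_i <= 0): FAILS
Dual feasibility (all lambda_i >= 0): OK
Complementary slackness (lambda_i * g_i(x) = 0 for all i): OK

Verdict: the first failing condition is primal_feasibility -> primal.

primal


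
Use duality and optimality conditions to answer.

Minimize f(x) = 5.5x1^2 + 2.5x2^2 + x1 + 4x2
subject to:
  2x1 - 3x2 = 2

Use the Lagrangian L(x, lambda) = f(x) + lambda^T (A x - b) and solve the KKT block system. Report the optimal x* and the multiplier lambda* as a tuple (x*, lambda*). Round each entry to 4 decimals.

Form the Lagrangian:
  L(x, lambda) = (1/2) x^T Q x + c^T x + lambda^T (A x - b)
Stationarity (grad_x L = 0): Q x + c + A^T lambda = 0.
Primal feasibility: A x = b.

This gives the KKT block system:
  [ Q   A^T ] [ x     ]   [-c ]
  [ A    0  ] [ lambda ] = [ b ]

Solving the linear system:
  x*      = (-0.1092, -0.7395)
  lambda* = (0.1008)
  f(x*)   = -1.6345

x* = (-0.1092, -0.7395), lambda* = (0.1008)


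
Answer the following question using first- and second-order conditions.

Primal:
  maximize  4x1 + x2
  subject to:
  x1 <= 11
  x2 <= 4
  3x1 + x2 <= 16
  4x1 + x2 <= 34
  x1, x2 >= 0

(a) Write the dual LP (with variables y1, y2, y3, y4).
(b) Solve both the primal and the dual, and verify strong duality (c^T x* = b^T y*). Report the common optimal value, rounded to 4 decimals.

The standard primal-dual pair for 'max c^T x s.t. A x <= b, x >= 0' is:
  Dual:  min b^T y  s.t.  A^T y >= c,  y >= 0.

So the dual LP is:
  minimize  11y1 + 4y2 + 16y3 + 34y4
  subject to:
    y1 + 3y3 + 4y4 >= 4
    y2 + y3 + y4 >= 1
    y1, y2, y3, y4 >= 0

Solving the primal: x* = (5.3333, 0).
  primal value c^T x* = 21.3333.
Solving the dual: y* = (0, 0, 1.3333, 0).
  dual value b^T y* = 21.3333.
Strong duality: c^T x* = b^T y*. Confirmed.

21.3333


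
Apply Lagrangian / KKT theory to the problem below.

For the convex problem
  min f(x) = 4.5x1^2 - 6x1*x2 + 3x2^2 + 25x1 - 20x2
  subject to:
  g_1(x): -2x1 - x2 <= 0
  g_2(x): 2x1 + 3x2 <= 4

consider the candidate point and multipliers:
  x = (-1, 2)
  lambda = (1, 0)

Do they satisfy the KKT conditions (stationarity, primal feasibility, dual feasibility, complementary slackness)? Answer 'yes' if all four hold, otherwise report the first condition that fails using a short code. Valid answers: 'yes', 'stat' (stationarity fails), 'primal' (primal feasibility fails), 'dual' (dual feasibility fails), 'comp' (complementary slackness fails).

Gradient of f: grad f(x) = Q x + c = (4, -2)
Constraint values g_i(x) = a_i^T x - b_i:
  g_1((-1, 2)) = 0
  g_2((-1, 2)) = 0
Stationarity residual: grad f(x) + sum_i lambda_i a_i = (2, -3)
  -> stationarity FAILS
Primal feasibility (all g_i <= 0): OK
Dual feasibility (all lambda_i >= 0): OK
Complementary slackness (lambda_i * g_i(x) = 0 for all i): OK

Verdict: the first failing condition is stationarity -> stat.

stat


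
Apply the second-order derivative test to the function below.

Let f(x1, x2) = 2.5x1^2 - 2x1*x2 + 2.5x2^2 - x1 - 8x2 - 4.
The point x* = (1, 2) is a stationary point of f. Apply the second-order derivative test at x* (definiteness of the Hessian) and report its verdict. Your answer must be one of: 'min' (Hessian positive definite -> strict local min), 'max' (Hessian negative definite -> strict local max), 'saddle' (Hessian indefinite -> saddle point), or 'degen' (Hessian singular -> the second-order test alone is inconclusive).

Compute the Hessian H = grad^2 f:
  H = [[5, -2], [-2, 5]]
Verify stationarity: grad f(x*) = H x* + g = (0, 0).
Eigenvalues of H: 3, 7.
Both eigenvalues > 0, so H is positive definite -> x* is a strict local min.

min


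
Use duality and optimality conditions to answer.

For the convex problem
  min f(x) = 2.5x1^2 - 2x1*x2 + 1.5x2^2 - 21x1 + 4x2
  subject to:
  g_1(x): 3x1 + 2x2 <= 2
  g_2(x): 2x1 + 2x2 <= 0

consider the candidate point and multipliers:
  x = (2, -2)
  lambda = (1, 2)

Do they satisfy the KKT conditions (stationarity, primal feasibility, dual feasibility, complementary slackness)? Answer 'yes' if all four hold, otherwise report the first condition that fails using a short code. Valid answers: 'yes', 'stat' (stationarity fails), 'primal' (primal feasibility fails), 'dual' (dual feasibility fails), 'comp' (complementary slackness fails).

Gradient of f: grad f(x) = Q x + c = (-7, -6)
Constraint values g_i(x) = a_i^T x - b_i:
  g_1((2, -2)) = 0
  g_2((2, -2)) = 0
Stationarity residual: grad f(x) + sum_i lambda_i a_i = (0, 0)
  -> stationarity OK
Primal feasibility (all g_i <= 0): OK
Dual feasibility (all lambda_i >= 0): OK
Complementary slackness (lambda_i * g_i(x) = 0 for all i): OK

Verdict: yes, KKT holds.

yes


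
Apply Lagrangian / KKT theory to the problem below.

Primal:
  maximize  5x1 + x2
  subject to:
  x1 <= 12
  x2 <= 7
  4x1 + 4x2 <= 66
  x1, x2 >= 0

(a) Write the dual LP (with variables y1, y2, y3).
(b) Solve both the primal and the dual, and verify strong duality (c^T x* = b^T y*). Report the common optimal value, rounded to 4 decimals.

The standard primal-dual pair for 'max c^T x s.t. A x <= b, x >= 0' is:
  Dual:  min b^T y  s.t.  A^T y >= c,  y >= 0.

So the dual LP is:
  minimize  12y1 + 7y2 + 66y3
  subject to:
    y1 + 4y3 >= 5
    y2 + 4y3 >= 1
    y1, y2, y3 >= 0

Solving the primal: x* = (12, 4.5).
  primal value c^T x* = 64.5.
Solving the dual: y* = (4, 0, 0.25).
  dual value b^T y* = 64.5.
Strong duality: c^T x* = b^T y*. Confirmed.

64.5


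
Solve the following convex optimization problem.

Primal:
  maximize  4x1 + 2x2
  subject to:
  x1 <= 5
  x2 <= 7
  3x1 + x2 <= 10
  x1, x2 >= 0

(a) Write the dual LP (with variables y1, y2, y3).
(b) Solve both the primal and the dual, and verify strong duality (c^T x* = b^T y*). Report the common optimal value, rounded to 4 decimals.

The standard primal-dual pair for 'max c^T x s.t. A x <= b, x >= 0' is:
  Dual:  min b^T y  s.t.  A^T y >= c,  y >= 0.

So the dual LP is:
  minimize  5y1 + 7y2 + 10y3
  subject to:
    y1 + 3y3 >= 4
    y2 + y3 >= 2
    y1, y2, y3 >= 0

Solving the primal: x* = (1, 7).
  primal value c^T x* = 18.
Solving the dual: y* = (0, 0.6667, 1.3333).
  dual value b^T y* = 18.
Strong duality: c^T x* = b^T y*. Confirmed.

18


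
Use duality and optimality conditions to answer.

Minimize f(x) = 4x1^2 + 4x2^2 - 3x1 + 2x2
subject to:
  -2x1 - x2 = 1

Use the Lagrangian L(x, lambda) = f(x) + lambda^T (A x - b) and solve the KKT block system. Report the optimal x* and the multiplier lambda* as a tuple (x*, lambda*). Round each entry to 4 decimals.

Form the Lagrangian:
  L(x, lambda) = (1/2) x^T Q x + c^T x + lambda^T (A x - b)
Stationarity (grad_x L = 0): Q x + c + A^T lambda = 0.
Primal feasibility: A x = b.

This gives the KKT block system:
  [ Q   A^T ] [ x     ]   [-c ]
  [ A    0  ] [ lambda ] = [ b ]

Solving the linear system:
  x*      = (-0.225, -0.55)
  lambda* = (-2.4)
  f(x*)   = 0.9875

x* = (-0.225, -0.55), lambda* = (-2.4)


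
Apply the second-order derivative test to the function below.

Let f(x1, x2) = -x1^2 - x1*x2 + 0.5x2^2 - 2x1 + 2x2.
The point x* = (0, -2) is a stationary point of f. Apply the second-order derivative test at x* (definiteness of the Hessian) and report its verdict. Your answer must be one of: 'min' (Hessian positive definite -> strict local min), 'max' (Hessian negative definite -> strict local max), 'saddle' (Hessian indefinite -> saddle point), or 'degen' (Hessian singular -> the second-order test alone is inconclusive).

Compute the Hessian H = grad^2 f:
  H = [[-2, -1], [-1, 1]]
Verify stationarity: grad f(x*) = H x* + g = (0, 0).
Eigenvalues of H: -2.3028, 1.3028.
Eigenvalues have mixed signs, so H is indefinite -> x* is a saddle point.

saddle


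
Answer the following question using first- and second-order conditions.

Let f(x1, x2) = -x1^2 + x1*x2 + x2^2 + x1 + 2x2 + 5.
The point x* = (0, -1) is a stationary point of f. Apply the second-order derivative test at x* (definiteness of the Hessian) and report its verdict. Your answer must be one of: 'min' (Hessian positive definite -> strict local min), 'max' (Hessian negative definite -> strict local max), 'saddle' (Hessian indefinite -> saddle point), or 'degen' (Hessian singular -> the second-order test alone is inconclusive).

Compute the Hessian H = grad^2 f:
  H = [[-2, 1], [1, 2]]
Verify stationarity: grad f(x*) = H x* + g = (0, 0).
Eigenvalues of H: -2.2361, 2.2361.
Eigenvalues have mixed signs, so H is indefinite -> x* is a saddle point.

saddle


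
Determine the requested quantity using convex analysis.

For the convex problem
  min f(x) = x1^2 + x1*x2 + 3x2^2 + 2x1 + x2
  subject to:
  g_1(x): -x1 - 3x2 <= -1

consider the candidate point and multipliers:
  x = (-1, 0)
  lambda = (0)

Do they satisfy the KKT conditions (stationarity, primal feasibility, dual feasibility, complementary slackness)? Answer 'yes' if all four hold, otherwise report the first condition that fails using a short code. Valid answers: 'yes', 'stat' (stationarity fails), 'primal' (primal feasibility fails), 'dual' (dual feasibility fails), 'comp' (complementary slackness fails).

Gradient of f: grad f(x) = Q x + c = (0, 0)
Constraint values g_i(x) = a_i^T x - b_i:
  g_1((-1, 0)) = 2
Stationarity residual: grad f(x) + sum_i lambda_i a_i = (0, 0)
  -> stationarity OK
Primal feasibility (all g_i <= 0): FAILS
Dual feasibility (all lambda_i >= 0): OK
Complementary slackness (lambda_i * g_i(x) = 0 for all i): OK

Verdict: the first failing condition is primal_feasibility -> primal.

primal


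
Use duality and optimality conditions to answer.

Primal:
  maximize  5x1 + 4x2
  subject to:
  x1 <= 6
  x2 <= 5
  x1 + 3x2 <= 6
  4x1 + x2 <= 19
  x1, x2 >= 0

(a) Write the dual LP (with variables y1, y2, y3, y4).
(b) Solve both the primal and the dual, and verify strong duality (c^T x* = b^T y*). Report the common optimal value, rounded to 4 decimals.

The standard primal-dual pair for 'max c^T x s.t. A x <= b, x >= 0' is:
  Dual:  min b^T y  s.t.  A^T y >= c,  y >= 0.

So the dual LP is:
  minimize  6y1 + 5y2 + 6y3 + 19y4
  subject to:
    y1 + y3 + 4y4 >= 5
    y2 + 3y3 + y4 >= 4
    y1, y2, y3, y4 >= 0

Solving the primal: x* = (4.6364, 0.4545).
  primal value c^T x* = 25.
Solving the dual: y* = (0, 0, 1, 1).
  dual value b^T y* = 25.
Strong duality: c^T x* = b^T y*. Confirmed.

25


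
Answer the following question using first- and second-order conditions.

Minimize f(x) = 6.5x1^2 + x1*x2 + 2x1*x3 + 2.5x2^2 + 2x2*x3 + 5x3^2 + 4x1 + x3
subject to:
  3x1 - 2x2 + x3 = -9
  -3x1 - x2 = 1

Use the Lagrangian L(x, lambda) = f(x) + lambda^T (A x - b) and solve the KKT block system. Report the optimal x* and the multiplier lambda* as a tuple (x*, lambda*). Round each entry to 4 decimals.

Form the Lagrangian:
  L(x, lambda) = (1/2) x^T Q x + c^T x + lambda^T (A x - b)
Stationarity (grad_x L = 0): Q x + c + A^T lambda = 0.
Primal feasibility: A x = b.

This gives the KKT block system:
  [ Q   A^T ] [ x     ]   [-c ]
  [ A    0  ] [ lambda ] = [ b ]

Solving the linear system:
  x*      = (-1.136, 2.4079, -0.7762)
  lambda* = (4.2184, 0.9143)
  f(x*)   = 15.8656

x* = (-1.136, 2.4079, -0.7762), lambda* = (4.2184, 0.9143)


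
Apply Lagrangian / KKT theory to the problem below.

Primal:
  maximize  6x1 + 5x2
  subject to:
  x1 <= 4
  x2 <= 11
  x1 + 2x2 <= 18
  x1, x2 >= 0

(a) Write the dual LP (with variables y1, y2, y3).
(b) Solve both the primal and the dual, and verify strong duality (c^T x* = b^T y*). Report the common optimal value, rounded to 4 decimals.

The standard primal-dual pair for 'max c^T x s.t. A x <= b, x >= 0' is:
  Dual:  min b^T y  s.t.  A^T y >= c,  y >= 0.

So the dual LP is:
  minimize  4y1 + 11y2 + 18y3
  subject to:
    y1 + y3 >= 6
    y2 + 2y3 >= 5
    y1, y2, y3 >= 0

Solving the primal: x* = (4, 7).
  primal value c^T x* = 59.
Solving the dual: y* = (3.5, 0, 2.5).
  dual value b^T y* = 59.
Strong duality: c^T x* = b^T y*. Confirmed.

59
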